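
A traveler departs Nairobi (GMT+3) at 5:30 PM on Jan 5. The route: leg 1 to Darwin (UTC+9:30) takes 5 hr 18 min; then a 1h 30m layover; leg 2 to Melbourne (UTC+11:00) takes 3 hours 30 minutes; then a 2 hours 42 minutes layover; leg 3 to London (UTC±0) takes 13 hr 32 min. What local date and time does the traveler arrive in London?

Convert departure to UTC: 5:30 PM − 3:00 = 2:30 PM UTC on Jan 5.
Add 5 hours and 18 minutes leg 1 → 7:48 PM UTC.
Add 1 hour and 30 minutes layover in Darwin → 9:18 PM UTC.
Add 3 hours 30 minutes leg 2 → 12:48 AM UTC (Jan 6).
Add 2 hours and 42 minutes layover in Melbourne → 3:30 AM UTC.
Add 13 hours 32 minutes leg 3 → 5:02 PM UTC.
London is UTC+0, so local arrival is the same: 5:02 PM on Jan 6.

5:02 PM on Jan 6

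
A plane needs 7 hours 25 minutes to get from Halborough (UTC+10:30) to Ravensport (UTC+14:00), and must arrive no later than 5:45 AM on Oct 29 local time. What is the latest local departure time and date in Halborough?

6:50 PM on Oct 28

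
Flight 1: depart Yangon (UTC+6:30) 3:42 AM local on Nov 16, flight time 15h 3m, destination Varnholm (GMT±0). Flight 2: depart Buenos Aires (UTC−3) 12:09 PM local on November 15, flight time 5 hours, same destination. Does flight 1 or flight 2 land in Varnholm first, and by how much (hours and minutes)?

the second, by 16 hours 6 minutes

Flight 1 in UTC: 3:42 AM − 6:30 = 9:12 PM on Nov 15.
+15 hours and 3 minutes → arrive 12:15 PM UTC on Nov 16.
Flight 2 in UTC: 12:09 PM + 3:00 = 3:09 PM on Nov 15.
+5 hours → arrive 8:09 PM UTC on Nov 15.
Flight 2 lands earlier by 16 hours 6 minutes.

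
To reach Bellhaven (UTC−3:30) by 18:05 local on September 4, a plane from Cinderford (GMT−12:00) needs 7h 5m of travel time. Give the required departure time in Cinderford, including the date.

02:30 on Sep 4

Target arrival in UTC: 18:05 + 3:30 = 21:35 on Sep 4.
Subtract 7 hours 5 minutes → departure 14:30 UTC on Sep 4.
Cinderford is UTC−12:00: 14:30 − 12:00 = 02:30 on Sep 4.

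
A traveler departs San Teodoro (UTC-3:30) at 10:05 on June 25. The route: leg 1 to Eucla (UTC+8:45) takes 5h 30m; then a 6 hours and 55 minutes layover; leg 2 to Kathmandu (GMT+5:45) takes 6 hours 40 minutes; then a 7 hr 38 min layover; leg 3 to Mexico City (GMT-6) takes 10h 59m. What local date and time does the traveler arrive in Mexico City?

Convert departure to UTC: 10:05 + 3:30 = 13:35 UTC on Jun 25.
Add 5 hours and 30 minutes leg 1 → 19:05 UTC.
Add 6 hours 55 minutes layover in Eucla → 02:00 UTC (Jun 26).
Add 6 hours 40 minutes leg 2 → 08:40 UTC.
Add 7 hours and 38 minutes layover in Kathmandu → 16:18 UTC.
Add 10 hours and 59 minutes leg 3 → 03:17 UTC (Jun 27).
Mexico City is UTC−6:00, so local arrival = 03:17 − 6:00 = 21:17 on Jun 26.

21:17 on June 26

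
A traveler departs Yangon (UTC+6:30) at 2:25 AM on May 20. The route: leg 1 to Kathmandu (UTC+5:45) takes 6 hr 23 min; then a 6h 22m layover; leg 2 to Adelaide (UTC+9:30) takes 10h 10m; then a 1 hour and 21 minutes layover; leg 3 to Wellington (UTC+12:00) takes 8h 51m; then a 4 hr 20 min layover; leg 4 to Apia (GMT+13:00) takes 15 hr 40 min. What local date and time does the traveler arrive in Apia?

2:02 PM on May 22

Convert departure to UTC: 2:25 AM − 6:30 = 7:55 PM UTC on May 19.
Add 6 hours 23 minutes leg 1 → 2:18 AM UTC (May 20).
Add 6 hours 22 minutes layover in Kathmandu → 8:40 AM UTC.
Add 10 hours 10 minutes leg 2 → 6:50 PM UTC.
Add 1 hour 21 minutes layover in Adelaide → 8:11 PM UTC.
Add 8 hours 51 minutes leg 3 → 5:02 AM UTC (May 21).
Add 4 hours 20 minutes layover in Wellington → 9:22 AM UTC.
Add 15 hours and 40 minutes leg 4 → 1:02 AM UTC (May 22).
Apia is UTC+13:00, so local arrival = 1:02 AM + 13:00 = 2:02 PM on May 22.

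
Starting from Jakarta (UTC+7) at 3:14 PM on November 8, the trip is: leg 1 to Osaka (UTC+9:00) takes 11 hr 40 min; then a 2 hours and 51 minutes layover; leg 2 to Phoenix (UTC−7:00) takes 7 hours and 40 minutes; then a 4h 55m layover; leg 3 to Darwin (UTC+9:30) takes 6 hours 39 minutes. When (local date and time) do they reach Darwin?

3:29 AM on November 10

Convert departure to UTC: 3:14 PM − 7:00 = 8:14 AM UTC on Nov 8.
Add 11 hours 40 minutes leg 1 → 7:54 PM UTC.
Add 2 hours 51 minutes layover in Osaka → 10:45 PM UTC.
Add 7 hours and 40 minutes leg 2 → 6:25 AM UTC (Nov 9).
Add 4 hours and 55 minutes layover in Phoenix → 11:20 AM UTC.
Add 6 hours 39 minutes leg 3 → 5:59 PM UTC.
Darwin is UTC+9:30, so local arrival = 5:59 PM + 9:30 = 3:29 AM on Nov 10.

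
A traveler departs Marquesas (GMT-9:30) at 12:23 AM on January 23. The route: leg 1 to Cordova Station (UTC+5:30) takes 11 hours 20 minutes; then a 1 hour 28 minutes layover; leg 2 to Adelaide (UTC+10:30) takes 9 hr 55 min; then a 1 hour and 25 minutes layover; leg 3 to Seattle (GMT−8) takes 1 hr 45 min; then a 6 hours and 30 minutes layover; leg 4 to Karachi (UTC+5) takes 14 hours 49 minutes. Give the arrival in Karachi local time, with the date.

Convert departure to UTC: 12:23 AM + 9:30 = 9:53 AM UTC on Jan 23.
Add 11 hours and 20 minutes leg 1 → 9:13 PM UTC.
Add 1 hour 28 minutes layover in Cordova Station → 10:41 PM UTC.
Add 9 hours 55 minutes leg 2 → 8:36 AM UTC (Jan 24).
Add 1 hour 25 minutes layover in Adelaide → 10:01 AM UTC.
Add 1 hour 45 minutes leg 3 → 11:46 AM UTC.
Add 6 hours and 30 minutes layover in Seattle → 6:16 PM UTC.
Add 14 hours and 49 minutes leg 4 → 9:05 AM UTC (Jan 25).
Karachi is UTC+5:00, so local arrival = 9:05 AM + 5:00 = 2:05 PM on Jan 25.

2:05 PM on Jan 25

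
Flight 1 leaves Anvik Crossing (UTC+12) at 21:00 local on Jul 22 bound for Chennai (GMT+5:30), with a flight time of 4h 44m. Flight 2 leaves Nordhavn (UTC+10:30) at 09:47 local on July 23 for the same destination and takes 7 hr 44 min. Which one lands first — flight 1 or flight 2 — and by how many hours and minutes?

the first, by 17 hours 17 minutes

Flight 1 in UTC: 21:00 − 12:00 = 09:00 on Jul 22.
+4 hours and 44 minutes → arrive 13:44 UTC on Jul 22.
Flight 2 in UTC: 09:47 − 10:30 = 23:17 on Jul 22.
+7 hours 44 minutes → arrive 07:01 UTC on Jul 23.
Flight 1 lands earlier by 17 hours 17 minutes.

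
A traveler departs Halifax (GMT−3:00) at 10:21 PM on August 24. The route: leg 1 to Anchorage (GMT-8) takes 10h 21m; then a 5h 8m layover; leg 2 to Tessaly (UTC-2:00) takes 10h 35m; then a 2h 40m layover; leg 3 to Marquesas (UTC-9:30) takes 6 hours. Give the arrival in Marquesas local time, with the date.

2:35 AM on Aug 26

Convert departure to UTC: 10:21 PM + 3:00 = 1:21 AM UTC on Aug 25.
Add 10 hours and 21 minutes leg 1 → 11:42 AM UTC.
Add 5 hours 8 minutes layover in Anchorage → 4:50 PM UTC.
Add 10 hours and 35 minutes leg 2 → 3:25 AM UTC (Aug 26).
Add 2 hours and 40 minutes layover in Tessaly → 6:05 AM UTC.
Add 6 hours leg 3 → 12:05 PM UTC.
Marquesas is UTC−9:30, so local arrival = 12:05 PM − 9:30 = 2:35 AM on Aug 26.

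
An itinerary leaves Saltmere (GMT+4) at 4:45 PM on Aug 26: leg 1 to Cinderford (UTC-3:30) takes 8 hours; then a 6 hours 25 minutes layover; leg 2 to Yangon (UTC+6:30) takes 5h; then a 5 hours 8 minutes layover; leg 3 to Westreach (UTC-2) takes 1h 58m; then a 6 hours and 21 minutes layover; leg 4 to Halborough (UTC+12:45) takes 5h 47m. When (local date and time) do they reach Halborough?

Convert departure to UTC: 4:45 PM − 4:00 = 12:45 PM UTC on Aug 26.
Add 8 hours leg 1 → 8:45 PM UTC.
Add 6 hours and 25 minutes layover in Cinderford → 3:10 AM UTC (Aug 27).
Add 5 hours leg 2 → 8:10 AM UTC.
Add 5 hours and 8 minutes layover in Yangon → 1:18 PM UTC.
Add 1 hour and 58 minutes leg 3 → 3:16 PM UTC.
Add 6 hours 21 minutes layover in Westreach → 9:37 PM UTC.
Add 5 hours and 47 minutes leg 4 → 3:24 AM UTC (Aug 28).
Halborough is UTC+12:45, so local arrival = 3:24 AM + 12:45 = 4:09 PM on Aug 28.

4:09 PM on Aug 28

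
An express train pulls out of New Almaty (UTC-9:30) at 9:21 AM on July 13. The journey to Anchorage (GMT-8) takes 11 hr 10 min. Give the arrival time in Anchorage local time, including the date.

10:01 PM on July 13

Anchorage is 1:30 ahead of New Almaty.
After 11 hours 10 minutes it is 8:31 PM in New Almaty.
Shift by the zone difference: 8:31 PM + 1:30 = 10:01 PM on Jul 13 in Anchorage.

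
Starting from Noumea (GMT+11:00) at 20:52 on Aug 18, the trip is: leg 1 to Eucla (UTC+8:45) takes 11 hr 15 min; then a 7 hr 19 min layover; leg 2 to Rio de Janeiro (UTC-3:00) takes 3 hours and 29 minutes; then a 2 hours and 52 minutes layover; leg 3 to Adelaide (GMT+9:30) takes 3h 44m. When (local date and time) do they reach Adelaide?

Convert departure to UTC: 20:52 − 11:00 = 09:52 UTC on Aug 18.
Add 11 hours 15 minutes leg 1 → 21:07 UTC.
Add 7 hours and 19 minutes layover in Eucla → 04:26 UTC (Aug 19).
Add 3 hours and 29 minutes leg 2 → 07:55 UTC.
Add 2 hours 52 minutes layover in Rio de Janeiro → 10:47 UTC.
Add 3 hours 44 minutes leg 3 → 14:31 UTC.
Adelaide is UTC+9:30, so local arrival = 14:31 + 9:30 = 00:01 on Aug 20.

00:01 on Aug 20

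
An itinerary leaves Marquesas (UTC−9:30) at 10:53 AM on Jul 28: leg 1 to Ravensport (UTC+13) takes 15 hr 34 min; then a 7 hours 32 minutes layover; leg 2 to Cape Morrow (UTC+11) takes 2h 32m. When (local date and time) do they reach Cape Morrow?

Convert departure to UTC: 10:53 AM + 9:30 = 8:23 PM UTC on Jul 28.
Add 15 hours and 34 minutes leg 1 → 11:57 AM UTC (Jul 29).
Add 7 hours 32 minutes layover in Ravensport → 7:29 PM UTC.
Add 2 hours and 32 minutes leg 2 → 10:01 PM UTC.
Cape Morrow is UTC+11:00, so local arrival = 10:01 PM + 11:00 = 9:01 AM on Jul 30.

9:01 AM on July 30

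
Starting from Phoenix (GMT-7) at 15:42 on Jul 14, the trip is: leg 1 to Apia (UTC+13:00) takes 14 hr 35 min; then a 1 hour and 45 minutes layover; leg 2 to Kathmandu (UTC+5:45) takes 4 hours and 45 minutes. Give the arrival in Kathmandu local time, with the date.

01:32 on Jul 16

Convert departure to UTC: 15:42 + 7:00 = 22:42 UTC on Jul 14.
Add 14 hours and 35 minutes leg 1 → 13:17 UTC (Jul 15).
Add 1 hour 45 minutes layover in Apia → 15:02 UTC.
Add 4 hours 45 minutes leg 2 → 19:47 UTC.
Kathmandu is UTC+5:45, so local arrival = 19:47 + 5:45 = 01:32 on Jul 16.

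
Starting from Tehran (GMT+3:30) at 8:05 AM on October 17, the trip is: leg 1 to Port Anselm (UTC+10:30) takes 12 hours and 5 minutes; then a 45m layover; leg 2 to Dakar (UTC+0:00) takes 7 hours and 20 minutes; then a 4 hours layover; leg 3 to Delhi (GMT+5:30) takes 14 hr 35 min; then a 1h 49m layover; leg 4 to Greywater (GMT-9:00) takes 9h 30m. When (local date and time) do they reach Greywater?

Convert departure to UTC: 8:05 AM − 3:30 = 4:35 AM UTC on Oct 17.
Add 12 hours 5 minutes leg 1 → 4:40 PM UTC.
Add 45 minutes layover in Port Anselm → 5:25 PM UTC.
Add 7 hours and 20 minutes leg 2 → 12:45 AM UTC (Oct 18).
Add 4 hours layover in Dakar → 4:45 AM UTC.
Add 14 hours and 35 minutes leg 3 → 7:20 PM UTC.
Add 1 hour 49 minutes layover in Delhi → 9:09 PM UTC.
Add 9 hours 30 minutes leg 4 → 6:39 AM UTC (Oct 19).
Greywater is UTC−9:00, so local arrival = 6:39 AM − 9:00 = 9:39 PM on Oct 18.

9:39 PM on Oct 18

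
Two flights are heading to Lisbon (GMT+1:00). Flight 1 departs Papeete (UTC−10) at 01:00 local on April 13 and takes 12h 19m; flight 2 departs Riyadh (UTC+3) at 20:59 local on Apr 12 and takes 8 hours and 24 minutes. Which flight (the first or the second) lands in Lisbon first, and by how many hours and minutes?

Flight 1 in UTC: 01:00 + 10:00 = 11:00 on Apr 13.
+12 hours 19 minutes → arrive 23:19 UTC on Apr 13.
Flight 2 in UTC: 20:59 − 3:00 = 17:59 on Apr 12.
+8 hours 24 minutes → arrive 02:23 UTC on Apr 13.
Flight 2 lands earlier by 20 hours 56 minutes.

the second, by 20 hours 56 minutes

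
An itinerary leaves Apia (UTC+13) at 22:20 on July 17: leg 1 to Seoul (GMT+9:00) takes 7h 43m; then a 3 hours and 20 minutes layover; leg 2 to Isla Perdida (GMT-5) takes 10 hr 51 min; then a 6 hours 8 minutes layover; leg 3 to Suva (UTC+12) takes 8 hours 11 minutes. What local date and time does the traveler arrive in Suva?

Convert departure to UTC: 22:20 − 13:00 = 09:20 UTC on Jul 17.
Add 7 hours and 43 minutes leg 1 → 17:03 UTC.
Add 3 hours 20 minutes layover in Seoul → 20:23 UTC.
Add 10 hours and 51 minutes leg 2 → 07:14 UTC (Jul 18).
Add 6 hours and 8 minutes layover in Isla Perdida → 13:22 UTC.
Add 8 hours 11 minutes leg 3 → 21:33 UTC.
Suva is UTC+12:00, so local arrival = 21:33 + 12:00 = 09:33 on Jul 19.

09:33 on July 19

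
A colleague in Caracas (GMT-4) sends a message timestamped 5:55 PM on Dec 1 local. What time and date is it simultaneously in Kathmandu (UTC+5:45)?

In UTC: 5:55 PM + 4:00 = 9:55 PM on Dec 1.
Kathmandu is UTC+5:45: 9:55 PM + 5:45 = 3:40 AM on Dec 2.

3:40 AM on December 2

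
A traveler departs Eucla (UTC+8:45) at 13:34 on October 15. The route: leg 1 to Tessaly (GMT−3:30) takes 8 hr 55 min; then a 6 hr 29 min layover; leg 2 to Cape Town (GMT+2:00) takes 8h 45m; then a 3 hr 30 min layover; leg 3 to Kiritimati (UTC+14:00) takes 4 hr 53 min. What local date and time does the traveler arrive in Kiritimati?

03:21 on October 17

Convert departure to UTC: 13:34 − 8:45 = 04:49 UTC on Oct 15.
Add 8 hours 55 minutes leg 1 → 13:44 UTC.
Add 6 hours and 29 minutes layover in Tessaly → 20:13 UTC.
Add 8 hours and 45 minutes leg 2 → 04:58 UTC (Oct 16).
Add 3 hours 30 minutes layover in Cape Town → 08:28 UTC.
Add 4 hours and 53 minutes leg 3 → 13:21 UTC.
Kiritimati is UTC+14:00, so local arrival = 13:21 + 14:00 = 03:21 on Oct 17.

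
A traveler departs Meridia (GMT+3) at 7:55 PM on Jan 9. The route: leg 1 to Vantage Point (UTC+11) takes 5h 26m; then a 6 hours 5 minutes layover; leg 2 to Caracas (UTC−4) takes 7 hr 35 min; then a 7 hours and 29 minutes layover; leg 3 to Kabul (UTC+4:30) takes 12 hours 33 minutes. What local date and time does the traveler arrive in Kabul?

12:33 PM on January 11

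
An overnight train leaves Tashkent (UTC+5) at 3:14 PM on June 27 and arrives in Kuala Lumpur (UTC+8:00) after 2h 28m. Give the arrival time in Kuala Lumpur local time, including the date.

8:42 PM on June 27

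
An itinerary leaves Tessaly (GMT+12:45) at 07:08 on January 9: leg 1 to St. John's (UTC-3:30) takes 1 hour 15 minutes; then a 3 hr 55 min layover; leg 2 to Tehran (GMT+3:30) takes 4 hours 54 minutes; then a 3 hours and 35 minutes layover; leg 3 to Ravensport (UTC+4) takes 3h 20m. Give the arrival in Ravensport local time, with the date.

15:22 on January 9

Convert departure to UTC: 07:08 − 12:45 = 18:23 UTC on Jan 8.
Add 1 hour and 15 minutes leg 1 → 19:38 UTC.
Add 3 hours 55 minutes layover in St. John's → 23:33 UTC.
Add 4 hours 54 minutes leg 2 → 04:27 UTC (Jan 9).
Add 3 hours and 35 minutes layover in Tehran → 08:02 UTC.
Add 3 hours and 20 minutes leg 3 → 11:22 UTC.
Ravensport is UTC+4:00, so local arrival = 11:22 + 4:00 = 15:22 on Jan 9.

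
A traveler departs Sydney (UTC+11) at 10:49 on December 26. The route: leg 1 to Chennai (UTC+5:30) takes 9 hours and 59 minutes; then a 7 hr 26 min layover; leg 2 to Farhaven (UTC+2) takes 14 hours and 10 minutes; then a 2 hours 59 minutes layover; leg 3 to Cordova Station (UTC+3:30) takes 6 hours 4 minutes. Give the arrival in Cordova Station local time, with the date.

Convert departure to UTC: 10:49 − 11:00 = 23:49 UTC on Dec 25.
Add 9 hours 59 minutes leg 1 → 09:48 UTC (Dec 26).
Add 7 hours and 26 minutes layover in Chennai → 17:14 UTC.
Add 14 hours 10 minutes leg 2 → 07:24 UTC (Dec 27).
Add 2 hours 59 minutes layover in Farhaven → 10:23 UTC.
Add 6 hours 4 minutes leg 3 → 16:27 UTC.
Cordova Station is UTC+3:30, so local arrival = 16:27 + 3:30 = 19:57 on Dec 27.

19:57 on December 27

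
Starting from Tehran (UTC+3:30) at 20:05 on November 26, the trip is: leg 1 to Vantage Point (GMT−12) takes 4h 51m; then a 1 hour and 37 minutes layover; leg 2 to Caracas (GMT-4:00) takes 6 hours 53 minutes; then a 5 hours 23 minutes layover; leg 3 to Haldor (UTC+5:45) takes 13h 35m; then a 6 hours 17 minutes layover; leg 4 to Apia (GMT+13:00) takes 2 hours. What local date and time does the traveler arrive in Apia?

22:11 on November 28

Convert departure to UTC: 20:05 − 3:30 = 16:35 UTC on Nov 26.
Add 4 hours 51 minutes leg 1 → 21:26 UTC.
Add 1 hour 37 minutes layover in Vantage Point → 23:03 UTC.
Add 6 hours and 53 minutes leg 2 → 05:56 UTC (Nov 27).
Add 5 hours 23 minutes layover in Caracas → 11:19 UTC.
Add 13 hours 35 minutes leg 3 → 00:54 UTC (Nov 28).
Add 6 hours 17 minutes layover in Haldor → 07:11 UTC.
Add 2 hours leg 4 → 09:11 UTC.
Apia is UTC+13:00, so local arrival = 09:11 + 13:00 = 22:11 on Nov 28.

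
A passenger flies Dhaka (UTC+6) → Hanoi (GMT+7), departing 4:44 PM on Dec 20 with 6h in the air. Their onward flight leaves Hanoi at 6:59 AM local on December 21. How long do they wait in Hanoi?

Convert departure to UTC: 4:44 PM − 6:00 = 10:44 AM UTC on Dec 20.
Add 6 hours flight time → 4:44 PM UTC.
Hanoi is UTC+7:00, so local arrival = 4:44 PM + 7:00 = 11:44 PM on Dec 20.
Layover = 6:59 AM − 11:44 PM (+1 day) = 7 hours 15 minutes.

7 hours 15 minutes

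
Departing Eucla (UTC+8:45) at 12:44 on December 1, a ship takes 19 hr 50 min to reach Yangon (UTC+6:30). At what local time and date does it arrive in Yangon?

Convert departure to UTC: 12:44 − 8:45 = 03:59 UTC on Dec 1.
Add 19 hours and 50 minutes travel time → 23:49 UTC.
Yangon is UTC+6:30, so local arrival = 23:49 + 6:30 = 06:19 on Dec 2.

06:19 on December 2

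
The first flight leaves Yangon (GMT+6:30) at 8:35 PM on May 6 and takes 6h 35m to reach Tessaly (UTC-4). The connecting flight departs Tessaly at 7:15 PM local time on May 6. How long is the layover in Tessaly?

Convert departure to UTC: 8:35 PM − 6:30 = 2:05 PM UTC on May 6.
Add 6 hours and 35 minutes flight time → 8:40 PM UTC.
Tessaly is UTC−4:00, so local arrival = 8:40 PM − 4:00 = 4:40 PM on May 6.
Layover = 7:15 PM − 4:40 PM = 2 hours 35 minutes.

2 hours 35 minutes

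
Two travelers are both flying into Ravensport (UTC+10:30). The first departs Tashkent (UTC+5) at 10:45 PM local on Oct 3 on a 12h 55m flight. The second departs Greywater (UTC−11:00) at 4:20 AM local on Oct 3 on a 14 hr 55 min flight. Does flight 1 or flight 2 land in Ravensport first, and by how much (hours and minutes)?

Flight 1 in UTC: 10:45 PM − 5:00 = 5:45 PM on Oct 3.
+12 hours and 55 minutes → arrive 6:40 AM UTC on Oct 4.
Flight 2 in UTC: 4:20 AM + 11:00 = 3:20 PM on Oct 3.
+14 hours and 55 minutes → arrive 6:15 AM UTC on Oct 4.
Flight 2 lands earlier by 25 minutes.

the second, by 25 minutes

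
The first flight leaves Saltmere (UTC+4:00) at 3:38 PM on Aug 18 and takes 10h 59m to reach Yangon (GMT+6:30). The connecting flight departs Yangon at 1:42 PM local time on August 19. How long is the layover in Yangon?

8 hours 35 minutes

Convert departure to UTC: 3:38 PM − 4:00 = 11:38 AM UTC on Aug 18.
Add 10 hours 59 minutes flight time → 10:37 PM UTC.
Yangon is UTC+6:30, so local arrival = 10:37 PM + 6:30 = 5:07 AM on Aug 19.
Layover = 1:42 PM − 5:07 AM = 8 hours 35 minutes.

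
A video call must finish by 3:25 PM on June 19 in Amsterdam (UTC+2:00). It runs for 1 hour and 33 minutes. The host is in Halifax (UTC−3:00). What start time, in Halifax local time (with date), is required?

Target end time in UTC: 3:25 PM − 2:00 = 1:25 PM on Jun 19.
Subtract 1 hour and 33 minutes → start 11:52 AM UTC on Jun 19.
Halifax is UTC−3:00: 11:52 AM − 3:00 = 8:52 AM on Jun 19.

8:52 AM on June 19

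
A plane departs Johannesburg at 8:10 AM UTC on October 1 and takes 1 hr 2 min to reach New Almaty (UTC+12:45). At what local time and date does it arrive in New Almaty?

9:57 PM on October 1

Departure is given in UTC: 8:10 AM on Oct 1.
Add 1 hour and 2 minutes → 9:12 AM UTC.
New Almaty is UTC+12:45: 9:12 AM + 12:45 = 9:57 PM on Oct 1.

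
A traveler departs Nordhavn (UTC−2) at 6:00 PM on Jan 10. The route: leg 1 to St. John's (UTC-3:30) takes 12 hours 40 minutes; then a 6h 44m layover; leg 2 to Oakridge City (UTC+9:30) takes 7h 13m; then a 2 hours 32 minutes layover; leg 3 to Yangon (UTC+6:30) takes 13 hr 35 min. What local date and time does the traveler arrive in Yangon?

9:14 PM on January 12

Convert departure to UTC: 6:00 PM + 2:00 = 8:00 PM UTC on Jan 10.
Add 12 hours and 40 minutes leg 1 → 8:40 AM UTC (Jan 11).
Add 6 hours and 44 minutes layover in St. John's → 3:24 PM UTC.
Add 7 hours 13 minutes leg 2 → 10:37 PM UTC.
Add 2 hours and 32 minutes layover in Oakridge City → 1:09 AM UTC (Jan 12).
Add 13 hours 35 minutes leg 3 → 2:44 PM UTC.
Yangon is UTC+6:30, so local arrival = 2:44 PM + 6:30 = 9:14 PM on Jan 12.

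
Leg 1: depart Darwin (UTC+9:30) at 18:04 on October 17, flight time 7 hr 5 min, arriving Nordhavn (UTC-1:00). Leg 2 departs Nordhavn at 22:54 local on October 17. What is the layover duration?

Convert departure to UTC: 18:04 − 9:30 = 08:34 UTC on Oct 17.
Add 7 hours and 5 minutes flight time → 15:39 UTC.
Nordhavn is UTC−1:00, so local arrival = 15:39 − 1:00 = 14:39 on Oct 17.
Layover = 22:54 − 14:39 = 8 hours 15 minutes.

8 hours 15 minutes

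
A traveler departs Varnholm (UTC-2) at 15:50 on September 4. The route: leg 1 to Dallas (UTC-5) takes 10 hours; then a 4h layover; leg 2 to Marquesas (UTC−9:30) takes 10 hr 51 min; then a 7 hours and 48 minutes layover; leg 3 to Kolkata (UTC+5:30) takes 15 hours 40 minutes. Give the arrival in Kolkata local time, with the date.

Convert departure to UTC: 15:50 + 2:00 = 17:50 UTC on Sep 4.
Add 10 hours leg 1 → 03:50 UTC (Sep 5).
Add 4 hours layover in Dallas → 07:50 UTC.
Add 10 hours 51 minutes leg 2 → 18:41 UTC.
Add 7 hours 48 minutes layover in Marquesas → 02:29 UTC (Sep 6).
Add 15 hours and 40 minutes leg 3 → 18:09 UTC.
Kolkata is UTC+5:30, so local arrival = 18:09 + 5:30 = 23:39 on Sep 6.

23:39 on September 6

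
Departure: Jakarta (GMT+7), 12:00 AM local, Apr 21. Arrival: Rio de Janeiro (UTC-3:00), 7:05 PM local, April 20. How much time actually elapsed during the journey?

5 hours 5 minutes

Departure in UTC: 12:00 AM − 7:00 = 5:00 PM on Apr 20.
Arrival in UTC: 7:05 PM + 3:00 = 10:05 PM on Apr 20.
Elapsed = 10:05 PM − 5:00 PM = 5 hours 5 minutes.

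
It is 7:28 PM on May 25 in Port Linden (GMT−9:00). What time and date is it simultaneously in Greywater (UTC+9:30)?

Greywater is 18:30 ahead of Port Linden.
Shift by the zone difference: 7:28 PM + 18:30 = 1:58 PM on May 26 in Greywater.

1:58 PM on May 26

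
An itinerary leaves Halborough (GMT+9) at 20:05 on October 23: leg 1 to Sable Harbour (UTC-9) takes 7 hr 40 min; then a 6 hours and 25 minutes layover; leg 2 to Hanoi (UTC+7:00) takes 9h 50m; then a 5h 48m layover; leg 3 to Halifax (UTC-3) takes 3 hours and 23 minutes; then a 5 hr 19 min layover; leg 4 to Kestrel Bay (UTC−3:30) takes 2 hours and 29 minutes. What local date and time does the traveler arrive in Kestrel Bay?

Convert departure to UTC: 20:05 − 9:00 = 11:05 UTC on Oct 23.
Add 7 hours and 40 minutes leg 1 → 18:45 UTC.
Add 6 hours 25 minutes layover in Sable Harbour → 01:10 UTC (Oct 24).
Add 9 hours and 50 minutes leg 2 → 11:00 UTC.
Add 5 hours 48 minutes layover in Hanoi → 16:48 UTC.
Add 3 hours and 23 minutes leg 3 → 20:11 UTC.
Add 5 hours and 19 minutes layover in Halifax → 01:30 UTC (Oct 25).
Add 2 hours and 29 minutes leg 4 → 03:59 UTC.
Kestrel Bay is UTC−3:30, so local arrival = 03:59 − 3:30 = 00:29 on Oct 25.

00:29 on Oct 25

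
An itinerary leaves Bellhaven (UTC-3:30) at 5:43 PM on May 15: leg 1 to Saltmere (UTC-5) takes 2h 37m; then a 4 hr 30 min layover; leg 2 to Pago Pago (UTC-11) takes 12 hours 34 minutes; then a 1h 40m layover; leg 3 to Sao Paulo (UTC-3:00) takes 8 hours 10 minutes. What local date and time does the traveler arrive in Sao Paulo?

11:44 PM on May 16

Convert departure to UTC: 5:43 PM + 3:30 = 9:13 PM UTC on May 15.
Add 2 hours 37 minutes leg 1 → 11:50 PM UTC.
Add 4 hours 30 minutes layover in Saltmere → 4:20 AM UTC (May 16).
Add 12 hours 34 minutes leg 2 → 4:54 PM UTC.
Add 1 hour 40 minutes layover in Pago Pago → 6:34 PM UTC.
Add 8 hours and 10 minutes leg 3 → 2:44 AM UTC (May 17).
Sao Paulo is UTC−3:00, so local arrival = 2:44 AM − 3:00 = 11:44 PM on May 16.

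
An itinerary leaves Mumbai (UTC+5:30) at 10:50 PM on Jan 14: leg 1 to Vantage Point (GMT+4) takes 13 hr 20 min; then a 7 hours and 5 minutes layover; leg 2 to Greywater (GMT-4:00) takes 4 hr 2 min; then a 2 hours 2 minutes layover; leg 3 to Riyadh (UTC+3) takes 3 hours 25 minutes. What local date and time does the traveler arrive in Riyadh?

2:14 AM on January 16

Convert departure to UTC: 10:50 PM − 5:30 = 5:20 PM UTC on Jan 14.
Add 13 hours and 20 minutes leg 1 → 6:40 AM UTC (Jan 15).
Add 7 hours and 5 minutes layover in Vantage Point → 1:45 PM UTC.
Add 4 hours 2 minutes leg 2 → 5:47 PM UTC.
Add 2 hours and 2 minutes layover in Greywater → 7:49 PM UTC.
Add 3 hours 25 minutes leg 3 → 11:14 PM UTC.
Riyadh is UTC+3:00, so local arrival = 11:14 PM + 3:00 = 2:14 AM on Jan 16.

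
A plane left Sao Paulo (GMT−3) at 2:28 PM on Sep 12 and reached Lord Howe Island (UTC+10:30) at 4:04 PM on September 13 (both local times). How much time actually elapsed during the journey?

12 hours 6 minutes

Departure in UTC: 2:28 PM + 3:00 = 5:28 PM on Sep 12.
Arrival in UTC: 4:04 PM − 10:30 = 5:34 AM on Sep 13.
Elapsed = 5:34 AM − 5:28 PM (+1 day) = 12 hours 6 minutes.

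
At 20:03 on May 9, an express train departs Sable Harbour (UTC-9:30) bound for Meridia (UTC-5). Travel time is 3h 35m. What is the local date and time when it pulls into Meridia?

04:08 on May 10

Convert departure to UTC: 20:03 + 9:30 = 05:33 UTC on May 10.
Add 3 hours 35 minutes travel time → 09:08 UTC.
Meridia is UTC−5:00, so local arrival = 09:08 − 5:00 = 04:08 on May 10.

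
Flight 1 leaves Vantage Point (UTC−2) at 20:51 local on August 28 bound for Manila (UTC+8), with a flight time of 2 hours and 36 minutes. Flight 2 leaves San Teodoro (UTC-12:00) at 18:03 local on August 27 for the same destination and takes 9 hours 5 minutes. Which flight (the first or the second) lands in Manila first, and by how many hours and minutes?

Flight 1 in UTC: 20:51 + 2:00 = 22:51 on Aug 28.
+2 hours and 36 minutes → arrive 01:27 UTC on Aug 29.
Flight 2 in UTC: 18:03 + 12:00 = 06:03 on Aug 28.
+9 hours and 5 minutes → arrive 15:08 UTC on Aug 28.
Flight 2 lands earlier by 10 hours 19 minutes.

the second, by 10 hours 19 minutes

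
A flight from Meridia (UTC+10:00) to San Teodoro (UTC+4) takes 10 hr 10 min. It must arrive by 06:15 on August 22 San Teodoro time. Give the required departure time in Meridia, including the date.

02:05 on Aug 22

Target arrival in UTC: 06:15 − 4:00 = 02:15 on Aug 22.
Subtract 10 hours and 10 minutes → departure 16:05 UTC on Aug 21.
Meridia is UTC+10:00: 16:05 + 10:00 = 02:05 on Aug 22.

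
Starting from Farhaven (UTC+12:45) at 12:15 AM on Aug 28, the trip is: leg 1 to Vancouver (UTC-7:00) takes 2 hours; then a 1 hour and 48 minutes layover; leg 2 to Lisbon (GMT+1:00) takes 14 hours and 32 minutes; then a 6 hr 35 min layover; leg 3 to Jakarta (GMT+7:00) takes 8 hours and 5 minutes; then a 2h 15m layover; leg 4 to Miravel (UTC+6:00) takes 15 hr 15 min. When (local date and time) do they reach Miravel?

Convert departure to UTC: 12:15 AM − 12:45 = 11:30 AM UTC on Aug 27.
Add 2 hours leg 1 → 1:30 PM UTC.
Add 1 hour and 48 minutes layover in Vancouver → 3:18 PM UTC.
Add 14 hours 32 minutes leg 2 → 5:50 AM UTC (Aug 28).
Add 6 hours 35 minutes layover in Lisbon → 12:25 PM UTC.
Add 8 hours and 5 minutes leg 3 → 8:30 PM UTC.
Add 2 hours 15 minutes layover in Jakarta → 10:45 PM UTC.
Add 15 hours 15 minutes leg 4 → 2:00 PM UTC (Aug 29).
Miravel is UTC+6:00, so local arrival = 2:00 PM + 6:00 = 8:00 PM on Aug 29.

8:00 PM on August 29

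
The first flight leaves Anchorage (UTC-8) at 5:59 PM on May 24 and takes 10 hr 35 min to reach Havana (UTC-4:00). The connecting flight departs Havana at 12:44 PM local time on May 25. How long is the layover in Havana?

Convert departure to UTC: 5:59 PM + 8:00 = 1:59 AM UTC on May 25.
Add 10 hours 35 minutes flight time → 12:34 PM UTC.
Havana is UTC−4:00, so local arrival = 12:34 PM − 4:00 = 8:34 AM on May 25.
Layover = 12:44 PM − 8:34 AM = 4 hours 10 minutes.

4 hours 10 minutes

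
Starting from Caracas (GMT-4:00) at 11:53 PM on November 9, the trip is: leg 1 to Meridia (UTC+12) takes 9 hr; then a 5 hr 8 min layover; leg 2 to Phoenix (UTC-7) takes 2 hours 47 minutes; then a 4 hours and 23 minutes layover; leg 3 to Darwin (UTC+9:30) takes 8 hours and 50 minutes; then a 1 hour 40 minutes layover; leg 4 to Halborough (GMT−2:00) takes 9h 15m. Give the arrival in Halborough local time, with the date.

6:56 PM on November 11

Convert departure to UTC: 11:53 PM + 4:00 = 3:53 AM UTC on Nov 10.
Add 9 hours leg 1 → 12:53 PM UTC.
Add 5 hours and 8 minutes layover in Meridia → 6:01 PM UTC.
Add 2 hours and 47 minutes leg 2 → 8:48 PM UTC.
Add 4 hours and 23 minutes layover in Phoenix → 1:11 AM UTC (Nov 11).
Add 8 hours 50 minutes leg 3 → 10:01 AM UTC.
Add 1 hour 40 minutes layover in Darwin → 11:41 AM UTC.
Add 9 hours 15 minutes leg 4 → 8:56 PM UTC.
Halborough is UTC−2:00, so local arrival = 8:56 PM − 2:00 = 6:56 PM on Nov 11.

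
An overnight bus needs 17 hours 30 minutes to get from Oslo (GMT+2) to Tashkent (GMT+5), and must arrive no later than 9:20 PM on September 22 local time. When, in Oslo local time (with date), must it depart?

12:50 AM on September 22

Target arrival in UTC: 9:20 PM − 5:00 = 4:20 PM on Sep 22.
Subtract 17 hours 30 minutes → departure 10:50 PM UTC on Sep 21.
Oslo is UTC+2:00: 10:50 PM + 2:00 = 12:50 AM on Sep 22.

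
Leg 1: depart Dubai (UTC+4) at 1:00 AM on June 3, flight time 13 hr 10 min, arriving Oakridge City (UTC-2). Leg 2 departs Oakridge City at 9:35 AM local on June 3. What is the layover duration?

Convert departure to UTC: 1:00 AM − 4:00 = 9:00 PM UTC on Jun 2.
Add 13 hours and 10 minutes flight time → 10:10 AM UTC (Jun 3).
Oakridge City is UTC−2:00, so local arrival = 10:10 AM − 2:00 = 8:10 AM on Jun 3.
Layover = 9:35 AM − 8:10 AM = 1 hour 25 minutes.

1 hour 25 minutes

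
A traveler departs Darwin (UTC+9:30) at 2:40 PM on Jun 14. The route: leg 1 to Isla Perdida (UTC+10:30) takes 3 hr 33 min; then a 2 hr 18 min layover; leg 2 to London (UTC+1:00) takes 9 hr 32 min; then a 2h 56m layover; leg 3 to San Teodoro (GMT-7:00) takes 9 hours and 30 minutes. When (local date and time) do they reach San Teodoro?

Convert departure to UTC: 2:40 PM − 9:30 = 5:10 AM UTC on Jun 14.
Add 3 hours and 33 minutes leg 1 → 8:43 AM UTC.
Add 2 hours 18 minutes layover in Isla Perdida → 11:01 AM UTC.
Add 9 hours 32 minutes leg 2 → 8:33 PM UTC.
Add 2 hours 56 minutes layover in London → 11:29 PM UTC.
Add 9 hours 30 minutes leg 3 → 8:59 AM UTC (Jun 15).
San Teodoro is UTC−7:00, so local arrival = 8:59 AM − 7:00 = 1:59 AM on Jun 15.

1:59 AM on June 15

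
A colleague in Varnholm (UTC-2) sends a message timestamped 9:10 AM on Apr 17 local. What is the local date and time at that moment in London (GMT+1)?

12:10 PM on Apr 17

London is 3:00 ahead of Varnholm.
Shift by the zone difference: 9:10 AM + 3:00 = 12:10 PM on Apr 17 in London.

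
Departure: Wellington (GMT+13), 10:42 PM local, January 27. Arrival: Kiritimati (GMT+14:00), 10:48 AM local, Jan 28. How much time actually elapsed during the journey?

11 hours 6 minutes

Departure in UTC: 10:42 PM − 13:00 = 9:42 AM on Jan 27.
Arrival in UTC: 10:48 AM − 14:00 = 8:48 PM on Jan 27.
Elapsed = 8:48 PM − 9:42 AM = 11 hours 6 minutes.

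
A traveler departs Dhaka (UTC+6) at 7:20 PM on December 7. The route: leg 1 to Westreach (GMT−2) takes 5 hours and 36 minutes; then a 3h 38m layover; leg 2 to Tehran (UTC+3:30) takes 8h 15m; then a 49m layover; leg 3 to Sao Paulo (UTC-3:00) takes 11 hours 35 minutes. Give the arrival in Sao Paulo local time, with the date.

4:13 PM on Dec 8

Convert departure to UTC: 7:20 PM − 6:00 = 1:20 PM UTC on Dec 7.
Add 5 hours 36 minutes leg 1 → 6:56 PM UTC.
Add 3 hours 38 minutes layover in Westreach → 10:34 PM UTC.
Add 8 hours and 15 minutes leg 2 → 6:49 AM UTC (Dec 8).
Add 49 minutes layover in Tehran → 7:38 AM UTC.
Add 11 hours and 35 minutes leg 3 → 7:13 PM UTC.
Sao Paulo is UTC−3:00, so local arrival = 7:13 PM − 3:00 = 4:13 PM on Dec 8.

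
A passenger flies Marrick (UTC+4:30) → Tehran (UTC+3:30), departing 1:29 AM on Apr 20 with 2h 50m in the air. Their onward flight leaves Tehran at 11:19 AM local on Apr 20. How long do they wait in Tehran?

8 hours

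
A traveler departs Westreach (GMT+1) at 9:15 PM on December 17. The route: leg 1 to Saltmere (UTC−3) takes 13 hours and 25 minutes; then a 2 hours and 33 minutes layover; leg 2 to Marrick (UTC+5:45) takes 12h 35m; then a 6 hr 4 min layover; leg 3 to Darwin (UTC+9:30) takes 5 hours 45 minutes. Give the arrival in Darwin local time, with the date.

Convert departure to UTC: 9:15 PM − 1:00 = 8:15 PM UTC on Dec 17.
Add 13 hours and 25 minutes leg 1 → 9:40 AM UTC (Dec 18).
Add 2 hours 33 minutes layover in Saltmere → 12:13 PM UTC.
Add 12 hours and 35 minutes leg 2 → 12:48 AM UTC (Dec 19).
Add 6 hours 4 minutes layover in Marrick → 6:52 AM UTC.
Add 5 hours and 45 minutes leg 3 → 12:37 PM UTC.
Darwin is UTC+9:30, so local arrival = 12:37 PM + 9:30 = 10:07 PM on Dec 19.

10:07 PM on Dec 19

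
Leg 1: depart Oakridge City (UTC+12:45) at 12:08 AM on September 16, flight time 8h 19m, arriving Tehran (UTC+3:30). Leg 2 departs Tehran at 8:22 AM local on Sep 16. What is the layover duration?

9 hours 10 minutes

Convert departure to UTC: 12:08 AM − 12:45 = 11:23 AM UTC on Sep 15.
Add 8 hours 19 minutes flight time → 7:42 PM UTC.
Tehran is UTC+3:30, so local arrival = 7:42 PM + 3:30 = 11:12 PM on Sep 15.
Layover = 8:22 AM − 11:12 PM (+1 day) = 9 hours 10 minutes.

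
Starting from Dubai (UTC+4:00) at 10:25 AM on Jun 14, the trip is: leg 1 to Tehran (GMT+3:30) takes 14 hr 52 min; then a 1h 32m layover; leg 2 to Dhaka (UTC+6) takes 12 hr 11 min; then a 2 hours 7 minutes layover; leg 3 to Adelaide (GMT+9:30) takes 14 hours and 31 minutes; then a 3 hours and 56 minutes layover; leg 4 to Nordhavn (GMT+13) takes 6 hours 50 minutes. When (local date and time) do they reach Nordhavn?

Convert departure to UTC: 10:25 AM − 4:00 = 6:25 AM UTC on Jun 14.
Add 14 hours 52 minutes leg 1 → 9:17 PM UTC.
Add 1 hour 32 minutes layover in Tehran → 10:49 PM UTC.
Add 12 hours 11 minutes leg 2 → 11:00 AM UTC (Jun 15).
Add 2 hours and 7 minutes layover in Dhaka → 1:07 PM UTC.
Add 14 hours 31 minutes leg 3 → 3:38 AM UTC (Jun 16).
Add 3 hours and 56 minutes layover in Adelaide → 7:34 AM UTC.
Add 6 hours and 50 minutes leg 4 → 2:24 PM UTC.
Nordhavn is UTC+13:00, so local arrival = 2:24 PM + 13:00 = 3:24 AM on Jun 17.

3:24 AM on June 17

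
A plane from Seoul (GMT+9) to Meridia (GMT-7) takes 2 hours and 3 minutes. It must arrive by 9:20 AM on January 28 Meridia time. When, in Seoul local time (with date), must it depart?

11:17 PM on January 28

Target arrival in UTC: 9:20 AM + 7:00 = 4:20 PM on Jan 28.
Subtract 2 hours 3 minutes → departure 2:17 PM UTC on Jan 28.
Seoul is UTC+9:00: 2:17 PM + 9:00 = 11:17 PM on Jan 28.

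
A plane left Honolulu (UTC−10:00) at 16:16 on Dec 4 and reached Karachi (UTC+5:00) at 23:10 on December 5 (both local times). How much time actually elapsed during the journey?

15 hours 54 minutes

Departure in UTC: 16:16 + 10:00 = 02:16 on Dec 5.
Arrival in UTC: 23:10 − 5:00 = 18:10 on Dec 5.
Elapsed = 18:10 − 02:16 = 15 hours 54 minutes.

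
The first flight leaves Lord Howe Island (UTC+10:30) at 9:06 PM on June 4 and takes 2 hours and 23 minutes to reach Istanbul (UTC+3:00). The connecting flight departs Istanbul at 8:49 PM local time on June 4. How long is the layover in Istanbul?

Convert departure to UTC: 9:06 PM − 10:30 = 10:36 AM UTC on Jun 4.
Add 2 hours and 23 minutes flight time → 12:59 PM UTC.
Istanbul is UTC+3:00, so local arrival = 12:59 PM + 3:00 = 3:59 PM on Jun 4.
Layover = 8:49 PM − 3:59 PM = 4 hours 50 minutes.

4 hours 50 minutes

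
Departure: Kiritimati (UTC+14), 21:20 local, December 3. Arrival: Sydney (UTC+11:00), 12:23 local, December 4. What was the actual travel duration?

Sydney is 3:00 behind Kiritimati.
Clock-face elapsed time (ignoring zones) is 15 hours 3 minutes.
Actual elapsed = 15 hours 3 minutes + 3:00 = 18 hours 3 minutes.

18 hours 3 minutes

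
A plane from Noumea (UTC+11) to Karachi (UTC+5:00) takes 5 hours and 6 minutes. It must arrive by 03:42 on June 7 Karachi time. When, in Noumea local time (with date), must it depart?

Target arrival in UTC: 03:42 − 5:00 = 22:42 on Jun 6.
Subtract 5 hours 6 minutes → departure 17:36 UTC on Jun 6.
Noumea is UTC+11:00: 17:36 + 11:00 = 04:36 on Jun 7.

04:36 on June 7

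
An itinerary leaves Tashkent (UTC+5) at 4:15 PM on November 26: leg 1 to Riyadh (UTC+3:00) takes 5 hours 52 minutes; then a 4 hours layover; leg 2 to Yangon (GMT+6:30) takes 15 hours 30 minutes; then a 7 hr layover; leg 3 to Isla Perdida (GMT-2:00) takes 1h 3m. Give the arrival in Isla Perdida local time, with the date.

Convert departure to UTC: 4:15 PM − 5:00 = 11:15 AM UTC on Nov 26.
Add 5 hours and 52 minutes leg 1 → 5:07 PM UTC.
Add 4 hours layover in Riyadh → 9:07 PM UTC.
Add 15 hours and 30 minutes leg 2 → 12:37 PM UTC (Nov 27).
Add 7 hours layover in Yangon → 7:37 PM UTC.
Add 1 hour and 3 minutes leg 3 → 8:40 PM UTC.
Isla Perdida is UTC−2:00, so local arrival = 8:40 PM − 2:00 = 6:40 PM on Nov 27.

6:40 PM on November 27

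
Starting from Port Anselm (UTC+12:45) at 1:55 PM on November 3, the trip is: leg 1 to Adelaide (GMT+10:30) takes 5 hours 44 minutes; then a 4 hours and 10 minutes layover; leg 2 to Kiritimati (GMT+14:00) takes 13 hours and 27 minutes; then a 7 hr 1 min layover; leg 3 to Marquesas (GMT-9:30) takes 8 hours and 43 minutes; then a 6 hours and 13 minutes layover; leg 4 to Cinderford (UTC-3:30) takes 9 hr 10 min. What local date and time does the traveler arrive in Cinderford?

Convert departure to UTC: 1:55 PM − 12:45 = 1:10 AM UTC on Nov 3.
Add 5 hours and 44 minutes leg 1 → 6:54 AM UTC.
Add 4 hours 10 minutes layover in Adelaide → 11:04 AM UTC.
Add 13 hours and 27 minutes leg 2 → 12:31 AM UTC (Nov 4).
Add 7 hours and 1 minute layover in Kiritimati → 7:32 AM UTC.
Add 8 hours 43 minutes leg 3 → 4:15 PM UTC.
Add 6 hours 13 minutes layover in Marquesas → 10:28 PM UTC.
Add 9 hours 10 minutes leg 4 → 7:38 AM UTC (Nov 5).
Cinderford is UTC−3:30, so local arrival = 7:38 AM − 3:30 = 4:08 AM on Nov 5.

4:08 AM on Nov 5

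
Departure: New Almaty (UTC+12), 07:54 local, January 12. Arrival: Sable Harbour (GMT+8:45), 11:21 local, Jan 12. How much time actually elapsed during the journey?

Sable Harbour is 3:15 behind New Almaty.
Clock-face elapsed time (ignoring zones) is 3 hours 27 minutes.
Actual elapsed = 3 hours 27 minutes + 3:15 = 6 hours 42 minutes.

6 hours 42 minutes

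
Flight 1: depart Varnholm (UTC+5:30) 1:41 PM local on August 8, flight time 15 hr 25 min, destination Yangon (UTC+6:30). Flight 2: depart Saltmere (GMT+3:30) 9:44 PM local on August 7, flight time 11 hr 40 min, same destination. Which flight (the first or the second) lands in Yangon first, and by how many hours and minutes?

Flight 1 in UTC: 1:41 PM − 5:30 = 8:11 AM on Aug 8.
+15 hours 25 minutes → arrive 11:36 PM UTC on Aug 8.
Flight 2 in UTC: 9:44 PM − 3:30 = 6:14 PM on Aug 7.
+11 hours and 40 minutes → arrive 5:54 AM UTC on Aug 8.
Flight 2 lands earlier by 17 hours 42 minutes.

the second, by 17 hours 42 minutes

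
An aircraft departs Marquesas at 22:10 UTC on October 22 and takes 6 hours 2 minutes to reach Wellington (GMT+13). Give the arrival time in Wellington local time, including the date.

Departure is given in UTC: 22:10 on Oct 22.
Add 6 hours and 2 minutes → 04:12 UTC (Oct 23).
Wellington is UTC+13:00: 04:12 + 13:00 = 17:12 on Oct 23.

17:12 on Oct 23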